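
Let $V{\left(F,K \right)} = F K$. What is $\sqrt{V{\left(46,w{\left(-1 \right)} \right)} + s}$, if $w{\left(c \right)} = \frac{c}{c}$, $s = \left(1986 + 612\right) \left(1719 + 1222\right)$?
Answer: $2 \sqrt{1910191} \approx 2764.2$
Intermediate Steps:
$s = 7640718$ ($s = 2598 \cdot 2941 = 7640718$)
$w{\left(c \right)} = 1$
$\sqrt{V{\left(46,w{\left(-1 \right)} \right)} + s} = \sqrt{46 \cdot 1 + 7640718} = \sqrt{46 + 7640718} = \sqrt{7640764} = 2 \sqrt{1910191}$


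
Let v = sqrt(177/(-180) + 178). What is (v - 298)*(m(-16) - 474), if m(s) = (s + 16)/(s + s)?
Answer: 141252 - 79*sqrt(159315)/5 ≈ 1.3495e+5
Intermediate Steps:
m(s) = (16 + s)/(2*s) (m(s) = (16 + s)/((2*s)) = (16 + s)*(1/(2*s)) = (16 + s)/(2*s))
v = sqrt(159315)/30 (v = sqrt(177*(-1/180) + 178) = sqrt(-59/60 + 178) = sqrt(10621/60) = sqrt(159315)/30 ≈ 13.305)
(v - 298)*(m(-16) - 474) = (sqrt(159315)/30 - 298)*((1/2)*(16 - 16)/(-16) - 474) = (-298 + sqrt(159315)/30)*((1/2)*(-1/16)*0 - 474) = (-298 + sqrt(159315)/30)*(0 - 474) = (-298 + sqrt(159315)/30)*(-474) = 141252 - 79*sqrt(159315)/5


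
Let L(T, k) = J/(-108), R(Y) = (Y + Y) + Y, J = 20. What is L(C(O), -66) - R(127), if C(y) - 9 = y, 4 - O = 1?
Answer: -10292/27 ≈ -381.19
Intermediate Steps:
O = 3 (O = 4 - 1*1 = 4 - 1 = 3)
C(y) = 9 + y
R(Y) = 3*Y (R(Y) = 2*Y + Y = 3*Y)
L(T, k) = -5/27 (L(T, k) = 20/(-108) = 20*(-1/108) = -5/27)
L(C(O), -66) - R(127) = -5/27 - 3*127 = -5/27 - 1*381 = -5/27 - 381 = -10292/27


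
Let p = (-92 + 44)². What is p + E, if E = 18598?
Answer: 20902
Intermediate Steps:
p = 2304 (p = (-48)² = 2304)
p + E = 2304 + 18598 = 20902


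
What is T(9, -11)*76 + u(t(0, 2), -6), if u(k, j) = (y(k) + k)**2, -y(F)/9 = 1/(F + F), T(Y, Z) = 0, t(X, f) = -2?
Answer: 1/16 ≈ 0.062500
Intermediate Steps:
y(F) = -9/(2*F) (y(F) = -9/(F + F) = -9*1/(2*F) = -9/(2*F))
u(k, j) = (k - 9/(2*k))**2 (u(k, j) = (-9/(2*k) + k)**2 = (k - 9/(2*k))**2)
T(9, -11)*76 + u(t(0, 2), -6) = 0*76 + (-2 - 9/2/(-2))**2 = 0 + (-2 - 9/2*(-1/2))**2 = 0 + (-2 + 9/4)**2 = 0 + (1/4)**2 = 0 + 1/16 = 1/16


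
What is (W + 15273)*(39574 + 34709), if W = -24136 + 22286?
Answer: 997100709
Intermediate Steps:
W = -1850
(W + 15273)*(39574 + 34709) = (-1850 + 15273)*(39574 + 34709) = 13423*74283 = 997100709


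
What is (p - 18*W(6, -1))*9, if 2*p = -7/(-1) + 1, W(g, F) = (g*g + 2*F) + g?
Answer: -6444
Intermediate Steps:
W(g, F) = g + g² + 2*F (W(g, F) = (g² + 2*F) + g = g + g² + 2*F)
p = 4 (p = (-7/(-1) + 1)/2 = (-7*(-1) + 1)/2 = (7 + 1)/2 = (½)*8 = 4)
(p - 18*W(6, -1))*9 = (4 - 18*(6 + 6² + 2*(-1)))*9 = (4 - 18*(6 + 36 - 2))*9 = (4 - 18*40)*9 = (4 - 6*120)*9 = (4 - 720)*9 = -716*9 = -6444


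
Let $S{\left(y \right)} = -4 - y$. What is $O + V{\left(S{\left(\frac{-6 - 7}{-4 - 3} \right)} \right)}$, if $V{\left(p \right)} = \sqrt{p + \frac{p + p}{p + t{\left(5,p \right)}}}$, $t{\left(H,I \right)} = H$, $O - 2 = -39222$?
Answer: $-39220 + \frac{2 \sqrt{861}}{21} \approx -39217.0$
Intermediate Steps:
$O = -39220$ ($O = 2 - 39222 = -39220$)
$V{\left(p \right)} = \sqrt{p + \frac{2 p}{5 + p}}$ ($V{\left(p \right)} = \sqrt{p + \frac{p + p}{p + 5}} = \sqrt{p + \frac{2 p}{5 + p}}$)
$O + V{\left(S{\left(\frac{-6 - 7}{-4 - 3} \right)} \right)} = -39220 + \sqrt{\frac{\left(-4 - \frac{-6 - 7}{-4 - 3}\right) \left(7 - \left(4 + \frac{-6 - 7}{-4 - 3}\right)\right)}{5 - \left(4 + \frac{-6 - 7}{-4 - 3}\right)}} = -39220 + \sqrt{\frac{\left(-4 - - \frac{13}{-7}\right) \left(7 - \left(4 - \frac{13}{-7}\right)\right)}{5 - \left(4 - \frac{13}{-7}\right)}} = -39220 + \sqrt{\frac{\left(-4 - \left(-13\right) \left(- \frac{1}{7}\right)\right) \left(7 - \left(4 - - \frac{13}{7}\right)\right)}{5 - \left(4 - - \frac{13}{7}\right)}} = -39220 + \sqrt{\frac{\left(-4 - \frac{13}{7}\right) \left(7 - \frac{41}{7}\right)}{5 - \frac{41}{7}}} = -39220 + \sqrt{- \frac{41 \left(7 - \frac{41}{7}\right)}{7 \left(5 - \frac{41}{7}\right)}} = -39220 + \sqrt{\left(- \frac{41}{7}\right) \frac{1}{- \frac{6}{7}} \cdot \frac{8}{7}} = -39220 + \sqrt{\left(- \frac{41}{7}\right) \left(- \frac{7}{6}\right) \frac{8}{7}} = -39220 + \sqrt{\frac{164}{21}} = -39220 + \frac{2 \sqrt{861}}{21}$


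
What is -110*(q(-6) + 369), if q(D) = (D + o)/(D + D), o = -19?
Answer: -244915/6 ≈ -40819.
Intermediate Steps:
q(D) = (-19 + D)/(2*D) (q(D) = (D - 19)/(D + D) = (-19 + D)/((2*D)) = (-19 + D)*(1/(2*D)) = (-19 + D)/(2*D))
-110*(q(-6) + 369) = -110*((1/2)*(-19 - 6)/(-6) + 369) = -110*((1/2)*(-1/6)*(-25) + 369) = -110*(25/12 + 369) = -110*4453/12 = -244915/6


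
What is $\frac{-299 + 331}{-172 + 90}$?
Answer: $- \frac{16}{41} \approx -0.39024$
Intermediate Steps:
$\frac{-299 + 331}{-172 + 90} = \frac{32}{-82} = 32 \left(- \frac{1}{82}\right) = - \frac{16}{41}$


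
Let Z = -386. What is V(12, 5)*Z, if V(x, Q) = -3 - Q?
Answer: 3088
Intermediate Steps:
V(12, 5)*Z = (-3 - 1*5)*(-386) = (-3 - 5)*(-386) = -8*(-386) = 3088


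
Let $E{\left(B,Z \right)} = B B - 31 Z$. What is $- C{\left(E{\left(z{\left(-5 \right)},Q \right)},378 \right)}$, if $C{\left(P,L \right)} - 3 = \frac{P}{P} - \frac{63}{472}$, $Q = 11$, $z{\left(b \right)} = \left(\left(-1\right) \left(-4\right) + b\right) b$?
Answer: $- \frac{1825}{472} \approx -3.8665$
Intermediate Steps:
$z{\left(b \right)} = b \left(4 + b\right)$ ($z{\left(b \right)} = \left(4 + b\right) b = b \left(4 + b\right)$)
$E{\left(B,Z \right)} = B^{2} - 31 Z$
$C{\left(P,L \right)} = \frac{1825}{472}$ ($C{\left(P,L \right)} = 3 + \left(\frac{P}{P} - \frac{63}{472}\right) = 3 + \left(1 - \frac{63}{472}\right) = 3 + \frac{409}{472} = \frac{1825}{472}$)
$- C{\left(E{\left(z{\left(-5 \right)},Q \right)},378 \right)} = \left(-1\right) \frac{1825}{472} = - \frac{1825}{472}$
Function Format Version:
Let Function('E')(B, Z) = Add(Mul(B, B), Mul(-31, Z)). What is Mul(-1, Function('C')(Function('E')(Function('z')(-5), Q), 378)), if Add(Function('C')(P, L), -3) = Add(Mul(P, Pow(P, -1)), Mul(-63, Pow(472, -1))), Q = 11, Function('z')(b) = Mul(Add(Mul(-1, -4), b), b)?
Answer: Rational(-1825, 472) ≈ -3.8665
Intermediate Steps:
Function('z')(b) = Mul(b, Add(4, b)) (Function('z')(b) = Mul(Add(4, b), b) = Mul(b, Add(4, b)))
Function('E')(B, Z) = Add(Pow(B, 2), Mul(-31, Z))
Function('C')(P, L) = Rational(1825, 472) (Function('C')(P, L) = Add(3, Add(Mul(P, Pow(P, -1)), Mul(-63, Pow(472, -1)))) = Add(3, Add(1, Mul(-63, Rational(1, 472)))) = Add(3, Add(1, Rational(-63, 472))) = Add(3, Rational(409, 472)) = Rational(1825, 472))
Mul(-1, Function('C')(Function('E')(Function('z')(-5), Q), 378)) = Mul(-1, Rational(1825, 472)) = Rational(-1825, 472)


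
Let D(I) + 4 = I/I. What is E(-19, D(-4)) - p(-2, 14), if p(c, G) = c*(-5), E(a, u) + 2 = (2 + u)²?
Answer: -11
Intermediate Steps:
D(I) = -3 (D(I) = -4 + I/I = -4 + 1 = -3)
E(a, u) = -2 + (2 + u)²
p(c, G) = -5*c
E(-19, D(-4)) - p(-2, 14) = (-2 + (2 - 3)²) - (-5)*(-2) = (-2 + (-1)²) - 1*10 = (-2 + 1) - 10 = -1 - 10 = -11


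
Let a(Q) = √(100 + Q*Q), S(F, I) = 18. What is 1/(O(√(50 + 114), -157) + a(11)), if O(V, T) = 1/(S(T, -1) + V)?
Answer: 2*(9 + √41)/(1 + 2*√221*(9 + √41)) ≈ 0.067121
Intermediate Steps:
O(V, T) = 1/(18 + V)
a(Q) = √(100 + Q²)
1/(O(√(50 + 114), -157) + a(11)) = 1/(1/(18 + √(50 + 114)) + √(100 + 11²)) = 1/(1/(18 + √164) + √(100 + 121)) = 1/(1/(18 + 2*√41) + √221) = 1/(√221 + 1/(18 + 2*√41))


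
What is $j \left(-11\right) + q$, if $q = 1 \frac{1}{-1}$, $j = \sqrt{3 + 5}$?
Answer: $-1 - 22 \sqrt{2} \approx -32.113$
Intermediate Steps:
$j = 2 \sqrt{2}$ ($j = \sqrt{8} = 2 \sqrt{2} \approx 2.8284$)
$q = -1$ ($q = 1 \left(-1\right) = -1$)
$j \left(-11\right) + q = 2 \sqrt{2} \left(-11\right) - 1 = - 22 \sqrt{2} - 1 = -1 - 22 \sqrt{2}$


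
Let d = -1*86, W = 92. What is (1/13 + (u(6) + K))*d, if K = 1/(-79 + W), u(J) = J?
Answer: -6880/13 ≈ -529.23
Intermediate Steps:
K = 1/13 (K = 1/(-79 + 92) = 1/13 ≈ 0.076923)
d = -86
(1/13 + (u(6) + K))*d = (1/13 + (6 + 1/13))*(-86) = (1/13 + 79/13)*(-86) = (80/13)*(-86) = -6880/13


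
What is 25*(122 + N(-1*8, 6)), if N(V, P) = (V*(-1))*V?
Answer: 1450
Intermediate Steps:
N(V, P) = -V**2 (N(V, P) = (-V)*V = -V**2)
25*(122 + N(-1*8, 6)) = 25*(122 - (-1*8)**2) = 25*(122 - 1*(-8)**2) = 25*(122 - 1*64) = 25*(122 - 64) = 25*58 = 1450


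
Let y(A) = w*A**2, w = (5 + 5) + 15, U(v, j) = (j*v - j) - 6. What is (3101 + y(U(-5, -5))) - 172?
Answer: 17329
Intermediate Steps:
U(v, j) = -6 - j + j*v (U(v, j) = (-j + j*v) - 6 = -6 - j + j*v)
w = 25 (w = 10 + 15 = 25)
y(A) = 25*A**2
(3101 + y(U(-5, -5))) - 172 = (3101 + 25*(-6 - 1*(-5) - 5*(-5))**2) - 172 = (3101 + 25*(-6 + 5 + 25)**2) - 172 = (3101 + 25*24**2) - 172 = (3101 + 25*576) - 172 = (3101 + 14400) - 172 = 17501 - 172 = 17329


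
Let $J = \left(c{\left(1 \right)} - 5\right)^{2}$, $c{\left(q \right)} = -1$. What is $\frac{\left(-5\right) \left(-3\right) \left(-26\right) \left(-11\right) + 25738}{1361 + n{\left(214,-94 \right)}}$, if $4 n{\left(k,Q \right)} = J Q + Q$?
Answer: $\frac{60056}{983} \approx 61.095$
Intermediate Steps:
$J = 36$ ($J = \left(-1 - 5\right)^{2} = \left(-6\right)^{2} = 36$)
$n{\left(k,Q \right)} = \frac{37 Q}{4}$ ($n{\left(k,Q \right)} = \frac{36 Q + Q}{4} = \frac{37 Q}{4}$)
$\frac{\left(-5\right) \left(-3\right) \left(-26\right) \left(-11\right) + 25738}{1361 + n{\left(214,-94 \right)}} = \frac{\left(-5\right) \left(-3\right) \left(-26\right) \left(-11\right) + 25738}{1361 + \frac{37}{4} \left(-94\right)} = \frac{15 \left(-26\right) \left(-11\right) + 25738}{1361 - \frac{1739}{2}} = \frac{\left(-390\right) \left(-11\right) + 25738}{\frac{983}{2}} = \left(4290 + 25738\right) \frac{2}{983} = 30028 \cdot \frac{2}{983} = \frac{60056}{983}$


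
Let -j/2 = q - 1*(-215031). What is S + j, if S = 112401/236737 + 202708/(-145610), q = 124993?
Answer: -11721076475276773/17235637285 ≈ -6.8005e+5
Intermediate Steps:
j = -680048 (j = -2*(124993 - 1*(-215031)) = -2*(124993 + 215031) = -2*340024 = -680048)
S = -15810887093/17235637285 (S = 112401*(1/236737) + 202708*(-1/145610) = 112401/236737 - 101354/72805 = -15810887093/17235637285 ≈ -0.91734)
S + j = -15810887093/17235637285 - 680048 = -11721076475276773/17235637285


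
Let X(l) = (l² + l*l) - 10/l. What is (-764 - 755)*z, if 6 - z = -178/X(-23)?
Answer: -114045001/12172 ≈ -9369.5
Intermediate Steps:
X(l) = -10/l + 2*l² (X(l) = (l² + l²) - 10/l = 2*l² - 10/l = -10/l + 2*l²)
z = 75079/12172 (z = 6 - (-178)/(2*(-5 + (-23)³)/(-23)) = 6 - (-178)/(2*(-1/23)*(-5 - 12167)) = 6 - (-178)/(2*(-1/23)*(-12172)) = 6 - (-178)/24344/23 = 6 - (-178)*23/24344 = 6 - 1*(-2047/12172) = 6 + 2047/12172 = 75079/12172 ≈ 6.1682)
(-764 - 755)*z = (-764 - 755)*(75079/12172) = -1519*75079/12172 = -114045001/12172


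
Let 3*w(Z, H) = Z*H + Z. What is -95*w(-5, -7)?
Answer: -950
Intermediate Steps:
w(Z, H) = Z/3 + H*Z/3 (w(Z, H) = (Z*H + Z)/3 = (H*Z + Z)/3 = (Z + H*Z)/3 = Z/3 + H*Z/3)
-95*w(-5, -7) = -95*(-5)*(1 - 7)/3 = -95*(-5)*(-6)/3 = -95*10 = -950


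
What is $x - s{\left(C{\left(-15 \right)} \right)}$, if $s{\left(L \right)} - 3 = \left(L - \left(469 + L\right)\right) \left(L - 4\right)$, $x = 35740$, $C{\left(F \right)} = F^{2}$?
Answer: $139386$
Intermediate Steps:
$s{\left(L \right)} = 1879 - 469 L$ ($s{\left(L \right)} = 3 + \left(L - \left(469 + L\right)\right) \left(L - 4\right) = 3 - 469 \left(-4 + L\right) = 3 - \left(-1876 + 469 L\right) = 1879 - 469 L$)
$x - s{\left(C{\left(-15 \right)} \right)} = 35740 - \left(1879 - 469 \left(-15\right)^{2}\right) = 35740 - \left(1879 - 105525\right) = 35740 - -103646 = 35740 + 103646 = 139386$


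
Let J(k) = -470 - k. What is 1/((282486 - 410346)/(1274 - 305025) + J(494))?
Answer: -303751/292688104 ≈ -0.0010378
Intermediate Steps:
1/((282486 - 410346)/(1274 - 305025) + J(494)) = 1/((282486 - 410346)/(1274 - 305025) + (-470 - 1*494)) = 1/(-127860/(-303751) + (-470 - 494)) = 1/(-127860*(-1/303751) - 964) = 1/(127860/303751 - 964) = 1/(-292688104/303751) = -303751/292688104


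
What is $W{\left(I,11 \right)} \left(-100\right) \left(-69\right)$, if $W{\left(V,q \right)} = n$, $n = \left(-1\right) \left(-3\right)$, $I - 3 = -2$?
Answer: $20700$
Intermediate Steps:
$I = 1$ ($I = 3 - 2 = 1$)
$n = 3$
$W{\left(V,q \right)} = 3$
$W{\left(I,11 \right)} \left(-100\right) \left(-69\right) = 3 \left(-100\right) \left(-69\right) = \left(-300\right) \left(-69\right) = 20700$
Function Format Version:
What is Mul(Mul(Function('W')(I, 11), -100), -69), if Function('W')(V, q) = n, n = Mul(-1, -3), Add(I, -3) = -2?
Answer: 20700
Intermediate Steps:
I = 1 (I = Add(3, -2) = 1)
n = 3
Function('W')(V, q) = 3
Mul(Mul(Function('W')(I, 11), -100), -69) = Mul(Mul(3, -100), -69) = Mul(-300, -69) = 20700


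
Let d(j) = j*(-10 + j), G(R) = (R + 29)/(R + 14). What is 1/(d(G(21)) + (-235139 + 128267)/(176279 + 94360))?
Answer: -4420437/55873376 ≈ -0.079115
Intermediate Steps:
G(R) = (29 + R)/(14 + R)
1/(d(G(21)) + (-235139 + 128267)/(176279 + 94360)) = 1/(((29 + 21)/(14 + 21))*(-10 + (29 + 21)/(14 + 21)) + (-235139 + 128267)/(176279 + 94360)) = 1/((50/35)*(-10 + 50/35) - 106872/270639) = 1/(((1/35)*50)*(-10 + (1/35)*50) - 106872*1/270639) = 1/(10*(-10 + 10/7)/7 - 35624/90213) = 1/((10/7)*(-60/7) - 35624/90213) = 1/(-600/49 - 35624/90213) = 1/(-55873376/4420437) = -4420437/55873376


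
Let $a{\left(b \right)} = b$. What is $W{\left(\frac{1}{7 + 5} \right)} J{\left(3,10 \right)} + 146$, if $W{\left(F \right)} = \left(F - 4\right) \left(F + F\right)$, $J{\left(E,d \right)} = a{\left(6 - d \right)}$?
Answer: $\frac{2675}{18} \approx 148.61$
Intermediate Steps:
$J{\left(E,d \right)} = 6 - d$
$W{\left(F \right)} = 2 F \left(-4 + F\right)$ ($W{\left(F \right)} = \left(-4 + F\right) 2 F = 2 F \left(-4 + F\right)$)
$W{\left(\frac{1}{7 + 5} \right)} J{\left(3,10 \right)} + 146 = \frac{2 \left(-4 + \frac{1}{7 + 5}\right)}{7 + 5} \left(6 - 10\right) + 146 = \frac{2 \left(-4 + \frac{1}{12}\right)}{12} \left(6 - 10\right) + 146 = 2 \cdot \frac{1}{12} \left(-4 + \frac{1}{12}\right) \left(-4\right) + 146 = 2 \cdot \frac{1}{12} \left(- \frac{47}{12}\right) \left(-4\right) + 146 = \left(- \frac{47}{72}\right) \left(-4\right) + 146 = \frac{47}{18} + 146 = \frac{2675}{18}$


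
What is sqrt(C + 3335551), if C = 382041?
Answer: 2*sqrt(929398) ≈ 1928.1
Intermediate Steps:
sqrt(C + 3335551) = sqrt(382041 + 3335551) = sqrt(3717592) = 2*sqrt(929398)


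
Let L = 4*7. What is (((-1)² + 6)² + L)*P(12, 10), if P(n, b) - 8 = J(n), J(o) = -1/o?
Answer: 7315/12 ≈ 609.58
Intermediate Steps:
L = 28
J(o) = -1/o
P(n, b) = 8 - 1/n
(((-1)² + 6)² + L)*P(12, 10) = (((-1)² + 6)² + 28)*(8 - 1/12) = ((1 + 6)² + 28)*(8 - 1*1/12) = (7² + 28)*(8 - 1/12) = (49 + 28)*(95/12) = 77*(95/12) = 7315/12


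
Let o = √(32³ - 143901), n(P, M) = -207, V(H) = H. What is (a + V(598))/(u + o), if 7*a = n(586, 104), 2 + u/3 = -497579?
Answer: -848517771/2228281775182 - 3979*I*√111133/15597972426274 ≈ -0.00038079 - 8.5041e-8*I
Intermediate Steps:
u = -1492743 (u = -6 + 3*(-497579) = -6 - 1492737 = -1492743)
a = -207/7 (a = (⅐)*(-207) = -207/7 ≈ -29.571)
o = I*√111133 (o = √(32768 - 143901) = √(-111133) = I*√111133 ≈ 333.37*I)
(a + V(598))/(u + o) = (-207/7 + 598)/(-1492743 + I*√111133) = 3979/(7*(-1492743 + I*√111133))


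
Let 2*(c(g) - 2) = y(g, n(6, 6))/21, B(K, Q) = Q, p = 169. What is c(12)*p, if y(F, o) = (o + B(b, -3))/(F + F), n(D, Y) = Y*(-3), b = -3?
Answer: 16055/48 ≈ 334.48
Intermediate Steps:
n(D, Y) = -3*Y
y(F, o) = (-3 + o)/(2*F) (y(F, o) = (o - 3)/(F + F) = (-3 + o)/((2*F)) = (-3 + o)*(1/(2*F)) = (-3 + o)/(2*F))
c(g) = 2 - 1/(4*g) (c(g) = 2 + (((-3 - 3*6)/(2*g))/21)/2 = 2 + (((-3 - 18)/(2*g))*(1/21))/2 = 2 + (((½)*(-21)/g)*(1/21))/2 = 2 + (-21/(2*g)*(1/21))/2 = 2 + (-1/(2*g))/2 = 2 - 1/(4*g))
c(12)*p = (2 - ¼/12)*169 = (2 - ¼*1/12)*169 = (2 - 1/48)*169 = (95/48)*169 = 16055/48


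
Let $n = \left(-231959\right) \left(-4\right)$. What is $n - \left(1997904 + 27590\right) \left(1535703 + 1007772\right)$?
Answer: $-5151792423814$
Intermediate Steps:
$n = 927836$
$n - \left(1997904 + 27590\right) \left(1535703 + 1007772\right) = 927836 - \left(1997904 + 27590\right) \left(1535703 + 1007772\right) = 927836 - 2025494 \cdot 2543475 = 927836 - 5151793351650 = -5151792423814$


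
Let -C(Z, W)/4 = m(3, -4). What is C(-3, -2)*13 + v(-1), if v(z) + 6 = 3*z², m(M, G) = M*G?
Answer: 621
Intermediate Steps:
m(M, G) = G*M
C(Z, W) = 48 (C(Z, W) = -(-16)*3 = -4*(-12) = 48)
v(z) = -6 + 3*z²
C(-3, -2)*13 + v(-1) = 48*13 + (-6 + 3*(-1)²) = 624 + (-6 + 3*1) = 624 + (-6 + 3) = 624 - 3 = 621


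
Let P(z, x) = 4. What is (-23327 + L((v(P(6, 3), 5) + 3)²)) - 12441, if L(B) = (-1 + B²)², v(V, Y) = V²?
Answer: 16983266632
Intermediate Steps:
(-23327 + L((v(P(6, 3), 5) + 3)²)) - 12441 = (-23327 + (-1 + ((4² + 3)²)²)²) - 12441 = (-23327 + (-1 + ((16 + 3)²)²)²) - 12441 = (-23327 + (-1 + (19²)²)²) - 12441 = (-23327 + (-1 + 361²)²) - 12441 = (-23327 + (-1 + 130321)²) - 12441 = (-23327 + 130320²) - 12441 = (-23327 + 16983302400) - 12441 = 16983279073 - 12441 = 16983266632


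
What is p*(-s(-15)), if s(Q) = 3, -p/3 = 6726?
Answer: 60534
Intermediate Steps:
p = -20178 (p = -3*6726 = -20178)
p*(-s(-15)) = -(-20178)*3 = -20178*(-3) = 60534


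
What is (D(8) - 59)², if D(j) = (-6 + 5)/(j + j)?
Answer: 893025/256 ≈ 3488.4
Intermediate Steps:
D(j) = -1/(2*j)
(D(8) - 59)² = (-½/8 - 59)² = (-½*⅛ - 59)² = (-1/16 - 59)² = (-945/16)² = 893025/256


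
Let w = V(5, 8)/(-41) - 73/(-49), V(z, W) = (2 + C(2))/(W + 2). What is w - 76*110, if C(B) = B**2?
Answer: -83961382/10045 ≈ -8358.5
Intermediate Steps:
V(z, W) = 6/(2 + W) (V(z, W) = (2 + 2**2)/(W + 2) = (2 + 4)/(2 + W) = 6/(2 + W))
w = 14818/10045 (w = (6/(2 + 8))/(-41) - 73/(-49) = (6/10)*(-1/41) - 73*(-1/49) = (6*(1/10))*(-1/41) + 73/49 = (3/5)*(-1/41) + 73/49 = -3/205 + 73/49 = 14818/10045 ≈ 1.4752)
w - 76*110 = 14818/10045 - 76*110 = 14818/10045 - 8360 = -83961382/10045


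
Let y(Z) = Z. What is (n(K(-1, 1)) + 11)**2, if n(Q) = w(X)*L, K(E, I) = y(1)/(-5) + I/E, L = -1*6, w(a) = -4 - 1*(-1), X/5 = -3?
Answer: 841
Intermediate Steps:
X = -15 (X = 5*(-3) = -15)
w(a) = -3 (w(a) = -4 + 1 = -3)
L = -6
K(E, I) = -1/5 + I/E (K(E, I) = 1/(-5) + I/E = 1*(-1/5) + I/E = -1/5 + I/E)
n(Q) = 18 (n(Q) = -3*(-6) = 18)
(n(K(-1, 1)) + 11)**2 = (18 + 11)**2 = 29**2 = 841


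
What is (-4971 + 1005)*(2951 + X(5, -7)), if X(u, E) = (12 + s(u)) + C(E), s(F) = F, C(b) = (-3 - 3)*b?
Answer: -11937660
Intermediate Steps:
C(b) = -6*b
X(u, E) = 12 + u - 6*E (X(u, E) = (12 + u) - 6*E = 12 + u - 6*E)
(-4971 + 1005)*(2951 + X(5, -7)) = (-4971 + 1005)*(2951 + (12 + 5 - 6*(-7))) = -3966*(2951 + (12 + 5 + 42)) = -3966*(2951 + 59) = -3966*3010 = -11937660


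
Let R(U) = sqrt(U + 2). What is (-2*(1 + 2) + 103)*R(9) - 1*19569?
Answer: -19569 + 97*sqrt(11) ≈ -19247.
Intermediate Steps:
R(U) = sqrt(2 + U)
(-2*(1 + 2) + 103)*R(9) - 1*19569 = (-2*(1 + 2) + 103)*sqrt(2 + 9) - 1*19569 = (-2*3 + 103)*sqrt(11) - 19569 = (-6 + 103)*sqrt(11) - 19569 = 97*sqrt(11) - 19569 = -19569 + 97*sqrt(11)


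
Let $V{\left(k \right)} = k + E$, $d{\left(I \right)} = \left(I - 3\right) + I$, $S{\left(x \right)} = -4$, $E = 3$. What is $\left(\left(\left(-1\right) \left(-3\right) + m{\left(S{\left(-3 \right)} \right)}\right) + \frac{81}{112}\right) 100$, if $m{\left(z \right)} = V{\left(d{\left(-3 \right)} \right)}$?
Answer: $- \frac{6375}{28} \approx -227.68$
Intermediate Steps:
$d{\left(I \right)} = -3 + 2 I$ ($d{\left(I \right)} = \left(-3 + I\right) + I = -3 + 2 I$)
$V{\left(k \right)} = 3 + k$ ($V{\left(k \right)} = k + 3 = 3 + k$)
$m{\left(z \right)} = -6$ ($m{\left(z \right)} = 3 + \left(-3 + 2 \left(-3\right)\right) = 3 - 9 = -6$)
$\left(\left(\left(-1\right) \left(-3\right) + m{\left(S{\left(-3 \right)} \right)}\right) + \frac{81}{112}\right) 100 = \left(\left(\left(-1\right) \left(-3\right) - 6\right) + \frac{81}{112}\right) 100 = \left(\left(3 - 6\right) + 81 \cdot \frac{1}{112}\right) 100 = \left(-3 + \frac{81}{112}\right) 100 = \left(- \frac{255}{112}\right) 100 = - \frac{6375}{28}$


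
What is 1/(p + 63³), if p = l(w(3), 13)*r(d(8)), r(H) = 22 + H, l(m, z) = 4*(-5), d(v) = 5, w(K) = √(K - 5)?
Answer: 1/249507 ≈ 4.0079e-6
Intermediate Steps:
w(K) = √(-5 + K)
l(m, z) = -20
p = -540 (p = -20*(22 + 5) = -20*27 = -540)
1/(p + 63³) = 1/(-540 + 63³) = 1/(-540 + 250047) = 1/249507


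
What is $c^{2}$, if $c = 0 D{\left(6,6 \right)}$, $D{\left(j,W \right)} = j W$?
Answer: $0$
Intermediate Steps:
$D{\left(j,W \right)} = W j$
$c = 0$ ($c = 0 \cdot 6 \cdot 6 = 0 \cdot 36 = 0$)
$c^{2} = 0^{2} = 0$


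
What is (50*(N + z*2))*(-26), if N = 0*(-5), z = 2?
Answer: -5200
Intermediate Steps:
N = 0
(50*(N + z*2))*(-26) = (50*(0 + 2*2))*(-26) = (50*(0 + 4))*(-26) = (50*4)*(-26) = 200*(-26) = -5200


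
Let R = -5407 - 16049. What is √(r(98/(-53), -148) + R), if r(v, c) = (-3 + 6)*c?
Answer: 10*I*√219 ≈ 147.99*I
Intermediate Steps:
r(v, c) = 3*c
R = -21456
√(r(98/(-53), -148) + R) = √(3*(-148) - 21456) = √(-444 - 21456) = √(-21900) = 10*I*√219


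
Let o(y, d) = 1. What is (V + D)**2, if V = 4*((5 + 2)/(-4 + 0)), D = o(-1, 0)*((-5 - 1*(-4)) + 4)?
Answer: 16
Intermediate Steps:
D = 3 (D = 1*((-5 - 1*(-4)) + 4) = 1*((-5 + 4) + 4) = 1*(-1 + 4) = 1*3 = 3)
V = -7 (V = 4*(7/(-4)) = 4*(7*(-1/4)) = 4*(-7/4) = -7)
(V + D)**2 = (-7 + 3)**2 = (-4)**2 = 16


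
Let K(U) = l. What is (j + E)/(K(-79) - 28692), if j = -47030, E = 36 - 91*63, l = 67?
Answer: 52727/28625 ≈ 1.8420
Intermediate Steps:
E = -5697 (E = 36 - 5733 = -5697)
K(U) = 67
(j + E)/(K(-79) - 28692) = (-47030 - 5697)/(67 - 28692) = -52727/(-28625) = -52727*(-1/28625) = 52727/28625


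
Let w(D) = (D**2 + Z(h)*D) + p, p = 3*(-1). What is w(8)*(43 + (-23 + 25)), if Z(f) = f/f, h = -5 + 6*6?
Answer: 3105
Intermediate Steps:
p = -3
h = 31 (h = -5 + 36 = 31)
Z(f) = 1
w(D) = -3 + D + D**2 (w(D) = (D**2 + 1*D) - 3 = (D**2 + D) - 3 = (D + D**2) - 3 = -3 + D + D**2)
w(8)*(43 + (-23 + 25)) = (-3 + 8 + 8**2)*(43 + (-23 + 25)) = (-3 + 8 + 64)*(43 + 2) = 69*45 = 3105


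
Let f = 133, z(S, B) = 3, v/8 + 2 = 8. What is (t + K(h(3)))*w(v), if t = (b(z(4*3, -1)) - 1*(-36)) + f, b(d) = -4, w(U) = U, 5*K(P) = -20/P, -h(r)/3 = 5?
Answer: 39664/5 ≈ 7932.8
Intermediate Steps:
v = 48 (v = -16 + 8*8 = -16 + 64 = 48)
h(r) = -15 (h(r) = -3*5 = -15)
K(P) = -4/P (K(P) = (-20/P)/5 = -4/P)
t = 165 (t = (-4 - 1*(-36)) + 133 = (-4 + 36) + 133 = 32 + 133 = 165)
(t + K(h(3)))*w(v) = (165 - 4/(-15))*48 = (165 - 4*(-1/15))*48 = (165 + 4/15)*48 = (2479/15)*48 = 39664/5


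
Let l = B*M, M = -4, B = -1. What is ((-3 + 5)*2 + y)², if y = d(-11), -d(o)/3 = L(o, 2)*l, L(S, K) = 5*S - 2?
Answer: 473344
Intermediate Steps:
L(S, K) = -2 + 5*S
l = 4 (l = -1*(-4) = 4)
d(o) = 24 - 60*o (d(o) = -3*(-2 + 5*o)*4 = -3*(-8 + 20*o) = 24 - 60*o)
y = 684 (y = 24 - 60*(-11) = 24 + 660 = 684)
((-3 + 5)*2 + y)² = ((-3 + 5)*2 + 684)² = (2*2 + 684)² = (4 + 684)² = 688² = 473344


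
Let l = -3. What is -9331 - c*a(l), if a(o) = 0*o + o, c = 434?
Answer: -8029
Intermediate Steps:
a(o) = o (a(o) = 0 + o = o)
-9331 - c*a(l) = -9331 - 434*(-3) = -9331 - 1*(-1302) = -9331 + 1302 = -8029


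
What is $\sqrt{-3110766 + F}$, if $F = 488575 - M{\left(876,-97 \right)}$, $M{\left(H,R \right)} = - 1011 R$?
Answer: $i \sqrt{2720258} \approx 1649.3 i$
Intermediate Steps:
$F = 390508$ ($F = 488575 - \left(-1011\right) \left(-97\right) = 488575 - 98067 = 390508$)
$\sqrt{-3110766 + F} = \sqrt{-3110766 + 390508} = \sqrt{-2720258} = i \sqrt{2720258}$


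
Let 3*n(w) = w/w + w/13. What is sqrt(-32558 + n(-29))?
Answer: I*sqrt(49521342)/39 ≈ 180.44*I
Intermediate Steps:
n(w) = 1/3 + w/39 (n(w) = (w/w + w/13)/3 = (1 + w*(1/13))/3 = (1 + w/13)/3 = 1/3 + w/39)
sqrt(-32558 + n(-29)) = sqrt(-32558 + (1/3 + (1/39)*(-29))) = sqrt(-32558 + (1/3 - 29/39)) = sqrt(-32558 - 16/39) = sqrt(-1269778/39) = I*sqrt(49521342)/39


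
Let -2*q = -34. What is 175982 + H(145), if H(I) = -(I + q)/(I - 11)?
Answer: 11790713/67 ≈ 1.7598e+5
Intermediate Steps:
q = 17 (q = -1/2*(-34) = 17)
H(I) = -(17 + I)/(-11 + I) (H(I) = -(I + 17)/(I - 11) = -(17 + I)/(-11 + I))
175982 + H(145) = 175982 + (-17 - 1*145)/(-11 + 145) = 175982 + (-17 - 145)/134 = 175982 + (1/134)*(-162) = 175982 - 81/67 = 11790713/67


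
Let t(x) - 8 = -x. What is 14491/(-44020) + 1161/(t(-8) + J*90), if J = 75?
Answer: -23469443/148919660 ≈ -0.15760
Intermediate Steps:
t(x) = 8 - x
14491/(-44020) + 1161/(t(-8) + J*90) = 14491/(-44020) + 1161/((8 - 1*(-8)) + 75*90) = 14491*(-1/44020) + 1161/((8 + 8) + 6750) = -14491/44020 + 1161/(16 + 6750) = -14491/44020 + 1161/6766 = -23469443/148919660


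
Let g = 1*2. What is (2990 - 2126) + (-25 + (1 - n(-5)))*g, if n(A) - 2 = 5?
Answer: 802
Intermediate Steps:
g = 2
n(A) = 7 (n(A) = 2 + 5 = 7)
(2990 - 2126) + (-25 + (1 - n(-5)))*g = (2990 - 2126) + (-25 + (1 - 1*7))*2 = 864 + (-25 + (1 - 7))*2 = 864 + (-25 - 6)*2 = 864 - 31*2 = 864 - 62 = 802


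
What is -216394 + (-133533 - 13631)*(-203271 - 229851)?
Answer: 63739749614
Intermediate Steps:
-216394 + (-133533 - 13631)*(-203271 - 229851) = -216394 - 147164*(-433122) = -216394 + 63739966008 = 63739749614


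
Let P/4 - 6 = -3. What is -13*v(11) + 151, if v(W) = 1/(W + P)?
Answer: 3460/23 ≈ 150.43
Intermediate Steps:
P = 12 (P = 24 + 4*(-3) = 24 - 12 = 12)
v(W) = 1/(12 + W) (v(W) = 1/(W + 12) = 1/(12 + W))
-13*v(11) + 151 = -13/(12 + 11) + 151 = -13/23 + 151 = 3460/23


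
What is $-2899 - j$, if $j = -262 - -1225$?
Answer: $-3862$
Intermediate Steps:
$j = 963$ ($j = -262 + 1225 = 963$)
$-2899 - j = -2899 - 963 = -3862$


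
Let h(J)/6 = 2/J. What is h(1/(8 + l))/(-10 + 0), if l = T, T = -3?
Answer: -6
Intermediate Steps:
l = -3
h(J) = 12/J (h(J) = 6*(2/J) = 12/J)
h(1/(8 + l))/(-10 + 0) = (12/(1/(8 - 3)))/(-10 + 0) = (12/(1/5))/(-10) = -6/(5*1/5) = -6*5/5 = -1/10*60 = -6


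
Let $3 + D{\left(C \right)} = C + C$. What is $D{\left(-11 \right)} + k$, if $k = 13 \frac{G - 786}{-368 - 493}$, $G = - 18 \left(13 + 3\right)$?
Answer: $- \frac{2521}{287} \approx -8.784$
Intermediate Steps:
$G = -288$ ($G = \left(-18\right) 16 = -288$)
$k = \frac{4654}{287}$ ($k = 13 \frac{-288 - 786}{-368 - 493} = 13 \left(- \frac{1074}{-861}\right) = 13 \left(\left(-1074\right) \left(- \frac{1}{861}\right)\right) = 13 \cdot \frac{358}{287} = \frac{4654}{287} \approx 16.216$)
$D{\left(C \right)} = -3 + 2 C$ ($D{\left(C \right)} = -3 + \left(C + C\right) = -3 + 2 C$)
$D{\left(-11 \right)} + k = \left(-3 + 2 \left(-11\right)\right) + \frac{4654}{287} = \left(-3 - 22\right) + \frac{4654}{287} = -25 + \frac{4654}{287} = - \frac{2521}{287}$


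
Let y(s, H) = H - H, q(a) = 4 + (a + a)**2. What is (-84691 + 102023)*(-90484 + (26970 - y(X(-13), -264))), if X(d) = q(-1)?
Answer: -1100824648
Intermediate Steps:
q(a) = 4 + 4*a**2 (q(a) = 4 + (2*a)**2 = 4 + 4*a**2)
X(d) = 8 (X(d) = 4 + 4*(-1)**2 = 4 + 4*1 = 4 + 4 = 8)
y(s, H) = 0
(-84691 + 102023)*(-90484 + (26970 - y(X(-13), -264))) = (-84691 + 102023)*(-90484 + (26970 - 1*0)) = 17332*(-90484 + (26970 + 0)) = 17332*(-90484 + 26970) = 17332*(-63514) = -1100824648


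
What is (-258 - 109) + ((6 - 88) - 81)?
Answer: -530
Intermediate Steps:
(-258 - 109) + ((6 - 88) - 81) = -367 + (-82 - 81) = -367 - 163 = -530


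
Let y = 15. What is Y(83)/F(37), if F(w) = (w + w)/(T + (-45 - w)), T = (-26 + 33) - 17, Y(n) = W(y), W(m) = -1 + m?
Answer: -644/37 ≈ -17.405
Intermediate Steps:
Y(n) = 14 (Y(n) = -1 + 15 = 14)
T = -10 (T = 7 - 17 = -10)
F(w) = 2*w/(-55 - w) (F(w) = (w + w)/(-10 + (-45 - w)) = (2*w)/(-55 - w) = 2*w/(-55 - w))
Y(83)/F(37) = 14/((-2*37/(55 + 37))) = 14/((-2*37/92)) = 14/((-2*37*1/92)) = 14/(-37/46) = 14*(-46/37) = -644/37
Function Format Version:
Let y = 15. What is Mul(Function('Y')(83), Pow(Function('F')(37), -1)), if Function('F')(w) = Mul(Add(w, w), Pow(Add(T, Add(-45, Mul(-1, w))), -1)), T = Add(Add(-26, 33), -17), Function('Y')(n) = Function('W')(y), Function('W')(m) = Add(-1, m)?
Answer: Rational(-644, 37) ≈ -17.405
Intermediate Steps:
Function('Y')(n) = 14 (Function('Y')(n) = Add(-1, 15) = 14)
T = -10 (T = Add(7, -17) = -10)
Function('F')(w) = Mul(2, w, Pow(Add(-55, Mul(-1, w)), -1)) (Function('F')(w) = Mul(Add(w, w), Pow(Add(-10, Add(-45, Mul(-1, w))), -1)) = Mul(Mul(2, w), Pow(Add(-55, Mul(-1, w)), -1)) = Mul(2, w, Pow(Add(-55, Mul(-1, w)), -1)))
Mul(Function('Y')(83), Pow(Function('F')(37), -1)) = Mul(14, Pow(Mul(-2, 37, Pow(Add(55, 37), -1)), -1)) = Mul(14, Pow(Mul(-2, 37, Pow(92, -1)), -1)) = Mul(14, Pow(Mul(-2, 37, Rational(1, 92)), -1)) = Mul(14, Pow(Rational(-37, 46), -1)) = Mul(14, Rational(-46, 37)) = Rational(-644, 37)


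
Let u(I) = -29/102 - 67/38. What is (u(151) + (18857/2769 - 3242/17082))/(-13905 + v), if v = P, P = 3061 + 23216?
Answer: 223918352/605828239029 ≈ 0.00036961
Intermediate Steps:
P = 26277
u(I) = -1984/969 (u(I) = -29*1/102 - 67*1/38 = -29/102 - 67/38 = -1984/969)
v = 26277
(u(151) + (18857/2769 - 3242/17082))/(-13905 + v) = (-1984/969 + (18857/2769 - 3242/17082))/(-13905 + 26277) = (-1984/969 + (18857*(1/2769) - 3242*1/17082))/12372 = (-1984/969 + (18857/2769 - 1621/8541))*(1/12372) = (-1984/969 + 4014592/606411)*(1/12372) = (895673408/195870753)*(1/12372) = 223918352/605828239029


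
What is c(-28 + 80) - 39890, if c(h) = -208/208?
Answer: -39891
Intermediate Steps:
c(h) = -1 (c(h) = -208*1/208 = -1)
c(-28 + 80) - 39890 = -1 - 39890 = -39891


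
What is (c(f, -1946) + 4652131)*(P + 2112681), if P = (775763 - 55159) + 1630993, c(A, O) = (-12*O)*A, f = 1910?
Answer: 219885562001378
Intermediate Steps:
c(A, O) = -12*A*O
P = 2351597 (P = 720604 + 1630993 = 2351597)
(c(f, -1946) + 4652131)*(P + 2112681) = (-12*1910*(-1946) + 4652131)*(2351597 + 2112681) = (44602320 + 4652131)*4464278 = 49254451*4464278 = 219885562001378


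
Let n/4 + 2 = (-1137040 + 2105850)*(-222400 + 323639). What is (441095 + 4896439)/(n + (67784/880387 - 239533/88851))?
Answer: 59645619761036994/4384139372983746792791 ≈ 1.3605e-5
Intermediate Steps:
n = 392325422352 (n = -8 + 4*((-1137040 + 2105850)*(-222400 + 323639)) = -8 + 4*(968810*101239) = -8 + 4*98081355590 = -8 + 392325422360 = 392325422352)
(441095 + 4896439)/(n + (67784/880387 - 239533/88851)) = (441095 + 4896439)/(392325422352 + (67784/880387 - 239533/88851)) = 5337534/(392325422352 + (67784*(1/880387) - 239533*1/88851)) = 5337534/(392325422352 + (67784/880387 - 34219/12693)) = 5337534/(392325422352 - 29265580441/11174752191) = 5337534/(4384139372983746792791/11174752191) = 5337534*(11174752191/4384139372983746792791) = 59645619761036994/4384139372983746792791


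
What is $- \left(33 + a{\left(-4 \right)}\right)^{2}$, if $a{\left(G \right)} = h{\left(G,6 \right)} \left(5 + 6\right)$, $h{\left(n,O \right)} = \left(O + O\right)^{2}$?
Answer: $-2614689$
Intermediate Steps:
$h{\left(n,O \right)} = 4 O^{2}$ ($h{\left(n,O \right)} = \left(2 O\right)^{2} = 4 O^{2}$)
$a{\left(G \right)} = 1584$ ($a{\left(G \right)} = 4 \cdot 6^{2} \left(5 + 6\right) = 4 \cdot 36 \cdot 11 = 144 \cdot 11 = 1584$)
$- \left(33 + a{\left(-4 \right)}\right)^{2} = - \left(33 + 1584\right)^{2} = - 1617^{2} = \left(-1\right) 2614689 = -2614689$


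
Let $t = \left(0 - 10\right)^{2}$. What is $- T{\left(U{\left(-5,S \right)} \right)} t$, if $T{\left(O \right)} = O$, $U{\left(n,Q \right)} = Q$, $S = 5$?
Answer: $-500$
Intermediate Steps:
$t = 100$ ($t = \left(-10\right)^{2} = 100$)
$- T{\left(U{\left(-5,S \right)} \right)} t = - 5 \cdot 100 = \left(-1\right) 500 = -500$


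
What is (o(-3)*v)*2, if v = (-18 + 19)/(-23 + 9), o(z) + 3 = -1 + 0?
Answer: 4/7 ≈ 0.57143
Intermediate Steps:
o(z) = -4 (o(z) = -3 + (-1 + 0) = -3 - 1 = -4)
v = -1/14 (v = 1/(-14) = 1*(-1/14) = -1/14 ≈ -0.071429)
(o(-3)*v)*2 = -4*(-1/14)*2 = (2/7)*2 = 4/7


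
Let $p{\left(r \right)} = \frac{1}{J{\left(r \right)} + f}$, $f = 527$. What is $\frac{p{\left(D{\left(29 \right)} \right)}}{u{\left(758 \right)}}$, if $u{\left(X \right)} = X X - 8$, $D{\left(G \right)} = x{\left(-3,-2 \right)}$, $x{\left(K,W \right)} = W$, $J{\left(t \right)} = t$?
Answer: $\frac{1}{301641900} \approx 3.3152 \cdot 10^{-9}$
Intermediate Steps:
$D{\left(G \right)} = -2$
$u{\left(X \right)} = -8 + X^{2}$ ($u{\left(X \right)} = X^{2} - 8 = -8 + X^{2}$)
$p{\left(r \right)} = \frac{1}{527 + r}$ ($p{\left(r \right)} = \frac{1}{r + 527} = \frac{1}{527 + r}$)
$\frac{p{\left(D{\left(29 \right)} \right)}}{u{\left(758 \right)}} = \frac{1}{\left(527 - 2\right) \left(-8 + 758^{2}\right)} = \frac{1}{525 \left(-8 + 574564\right)} = \frac{1}{525 \cdot 574556} = \frac{1}{525} \cdot \frac{1}{574556} = \frac{1}{301641900}$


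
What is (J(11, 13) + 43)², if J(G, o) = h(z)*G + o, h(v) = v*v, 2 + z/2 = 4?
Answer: 53824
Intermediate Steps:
z = 4 (z = -4 + 2*4 = -4 + 8 = 4)
h(v) = v²
J(G, o) = o + 16*G (J(G, o) = 4²*G + o = 16*G + o = o + 16*G)
(J(11, 13) + 43)² = ((13 + 16*11) + 43)² = ((13 + 176) + 43)² = (189 + 43)² = 232² = 53824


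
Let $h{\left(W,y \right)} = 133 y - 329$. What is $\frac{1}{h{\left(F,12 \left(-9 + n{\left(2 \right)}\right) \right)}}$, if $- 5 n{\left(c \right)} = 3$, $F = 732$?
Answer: $- \frac{5}{78253} \approx -6.3895 \cdot 10^{-5}$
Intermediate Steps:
$n{\left(c \right)} = - \frac{3}{5}$ ($n{\left(c \right)} = \left(- \frac{1}{5}\right) 3 = - \frac{3}{5}$)
$h{\left(W,y \right)} = -329 + 133 y$
$\frac{1}{h{\left(F,12 \left(-9 + n{\left(2 \right)}\right) \right)}} = \frac{1}{-329 + 133 \cdot 12 \left(-9 - \frac{3}{5}\right)} = \frac{1}{-329 + 133 \cdot 12 \left(- \frac{48}{5}\right)} = \frac{1}{-329 + 133 \left(- \frac{576}{5}\right)} = \frac{1}{-329 - \frac{76608}{5}} = \frac{1}{- \frac{78253}{5}} = - \frac{5}{78253}$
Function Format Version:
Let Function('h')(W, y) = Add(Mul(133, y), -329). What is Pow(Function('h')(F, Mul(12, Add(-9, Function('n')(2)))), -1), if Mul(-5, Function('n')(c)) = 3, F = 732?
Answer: Rational(-5, 78253) ≈ -6.3895e-5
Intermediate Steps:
Function('n')(c) = Rational(-3, 5) (Function('n')(c) = Mul(Rational(-1, 5), 3) = Rational(-3, 5))
Function('h')(W, y) = Add(-329, Mul(133, y))
Pow(Function('h')(F, Mul(12, Add(-9, Function('n')(2)))), -1) = Pow(Add(-329, Mul(133, Mul(12, Add(-9, Rational(-3, 5))))), -1) = Pow(Add(-329, Mul(133, Mul(12, Rational(-48, 5)))), -1) = Pow(Add(-329, Mul(133, Rational(-576, 5))), -1) = Pow(Add(-329, Rational(-76608, 5)), -1) = Pow(Rational(-78253, 5), -1) = Rational(-5, 78253)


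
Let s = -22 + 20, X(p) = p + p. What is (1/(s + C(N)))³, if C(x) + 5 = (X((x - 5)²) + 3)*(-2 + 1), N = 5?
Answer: -1/1000 ≈ -0.0010000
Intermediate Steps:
X(p) = 2*p
s = -2
C(x) = -8 - 2*(-5 + x)² (C(x) = -5 + (2*(x - 5)² + 3)*(-2 + 1) = -5 + (2*(-5 + x)² + 3)*(-1) = -5 + (3 + 2*(-5 + x)²)*(-1) = -5 + (-3 - 2*(-5 + x)²) = -8 - 2*(-5 + x)²)
(1/(s + C(N)))³ = (1/(-2 + (-8 - 2*(-5 + 5)²)))³ = (1/(-2 + (-8 - 2*0²)))³ = (1/(-2 + (-8 - 2*0)))³ = (1/(-2 + (-8 + 0)))³ = (1/(-2 - 8))³ = (1/(-10))³ = (-⅒)³ = -1/1000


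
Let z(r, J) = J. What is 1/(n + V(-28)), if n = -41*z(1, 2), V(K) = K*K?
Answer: 1/702 ≈ 0.0014245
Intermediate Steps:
V(K) = K**2
n = -82 (n = -41*2 = -82)
1/(n + V(-28)) = 1/(-82 + (-28)**2) = 1/(-82 + 784) = 1/702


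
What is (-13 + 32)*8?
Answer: 152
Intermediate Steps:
(-13 + 32)*8 = 19*8 = 152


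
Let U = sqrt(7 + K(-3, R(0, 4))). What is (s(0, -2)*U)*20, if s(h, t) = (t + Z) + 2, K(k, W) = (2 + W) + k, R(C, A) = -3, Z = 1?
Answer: 20*sqrt(3) ≈ 34.641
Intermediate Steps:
K(k, W) = 2 + W + k
U = sqrt(3) (U = sqrt(7 + (2 - 3 - 3)) = sqrt(7 - 4) = sqrt(3) ≈ 1.7320)
s(h, t) = 3 + t (s(h, t) = (t + 1) + 2 = (1 + t) + 2 = 3 + t)
(s(0, -2)*U)*20 = ((3 - 2)*sqrt(3))*20 = (1*sqrt(3))*20 = sqrt(3)*20 = 20*sqrt(3)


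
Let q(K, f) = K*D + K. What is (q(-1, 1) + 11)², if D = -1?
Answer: 121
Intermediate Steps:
q(K, f) = 0 (q(K, f) = K*(-1) + K = -K + K = 0)
(q(-1, 1) + 11)² = (0 + 11)² = 11² = 121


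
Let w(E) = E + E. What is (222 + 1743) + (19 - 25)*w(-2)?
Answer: 1989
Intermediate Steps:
w(E) = 2*E
(222 + 1743) + (19 - 25)*w(-2) = (222 + 1743) + (19 - 25)*(2*(-2)) = 1965 - 6*(-4) = 1965 + 24 = 1989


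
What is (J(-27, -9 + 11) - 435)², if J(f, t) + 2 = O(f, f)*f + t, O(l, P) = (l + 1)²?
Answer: 349203969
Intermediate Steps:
O(l, P) = (1 + l)²
J(f, t) = -2 + t + f*(1 + f)² (J(f, t) = -2 + ((1 + f)²*f + t) = -2 + (f*(1 + f)² + t) = -2 + (t + f*(1 + f)²) = -2 + t + f*(1 + f)²)
(J(-27, -9 + 11) - 435)² = ((-2 + (-9 + 11) - 27*(1 - 27)²) - 435)² = ((-2 + 2 - 27*(-26)²) - 435)² = ((-2 + 2 - 27*676) - 435)² = ((-2 + 2 - 18252) - 435)² = (-18252 - 435)² = (-18687)² = 349203969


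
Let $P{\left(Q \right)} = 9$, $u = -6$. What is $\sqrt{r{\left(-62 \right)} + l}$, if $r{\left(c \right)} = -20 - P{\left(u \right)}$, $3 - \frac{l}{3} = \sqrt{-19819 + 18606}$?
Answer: $\sqrt{-20 - 3 i \sqrt{1213}} \approx 6.572 - 7.9493 i$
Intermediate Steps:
$l = 9 - 3 i \sqrt{1213}$ ($l = 9 - 3 \sqrt{-19819 + 18606} = 9 - 3 \sqrt{-1213} = 9 - 3 i \sqrt{1213} \approx 9.0 - 104.48 i$)
$r{\left(c \right)} = -29$ ($r{\left(c \right)} = -20 - 9 = -29$)
$\sqrt{r{\left(-62 \right)} + l} = \sqrt{-29 + \left(9 - 3 i \sqrt{1213}\right)} = \sqrt{-20 - 3 i \sqrt{1213}}$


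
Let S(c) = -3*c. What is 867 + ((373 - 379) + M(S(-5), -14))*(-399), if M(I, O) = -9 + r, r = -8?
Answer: 10044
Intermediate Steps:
M(I, O) = -17 (M(I, O) = -9 - 8 = -17)
867 + ((373 - 379) + M(S(-5), -14))*(-399) = 867 + ((373 - 379) - 17)*(-399) = 867 + (-6 - 17)*(-399) = 867 - 23*(-399) = 867 + 9177 = 10044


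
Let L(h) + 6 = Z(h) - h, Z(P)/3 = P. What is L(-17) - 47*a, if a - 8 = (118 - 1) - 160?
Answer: 1605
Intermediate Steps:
Z(P) = 3*P
L(h) = -6 + 2*h (L(h) = -6 + (3*h - h) = -6 + 2*h)
a = -35 (a = 8 + ((118 - 1) - 160) = 8 + (117 - 160) = 8 - 43 = -35)
L(-17) - 47*a = (-6 + 2*(-17)) - 47*(-35) = (-6 - 34) + 1645 = -40 + 1645 = 1605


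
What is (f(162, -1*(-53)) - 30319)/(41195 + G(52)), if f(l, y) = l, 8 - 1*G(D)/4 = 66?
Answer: -30157/40963 ≈ -0.73620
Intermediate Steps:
G(D) = -232 (G(D) = 32 - 4*66 = 32 - 264 = -232)
(f(162, -1*(-53)) - 30319)/(41195 + G(52)) = (162 - 30319)/(41195 - 232) = -30157/40963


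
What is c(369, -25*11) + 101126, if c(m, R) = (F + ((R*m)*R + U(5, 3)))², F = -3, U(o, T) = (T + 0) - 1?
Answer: 778723850930502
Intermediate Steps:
U(o, T) = -1 + T (U(o, T) = T - 1 = -1 + T)
c(m, R) = (-1 + m*R²)² (c(m, R) = (-3 + ((R*m)*R + (-1 + 3)))² = (-3 + (m*R² + 2))² = (-3 + (2 + m*R²))² = (-1 + m*R²)²)
c(369, -25*11) + 101126 = (-1 + 369*(-25*11)²)² + 101126 = (-1 + 369*(-275)²)² + 101126 = (-1 + 369*75625)² + 101126 = (-1 + 27905625)² + 101126 = 27905624² + 101126 = 778723850829376 + 101126 = 778723850930502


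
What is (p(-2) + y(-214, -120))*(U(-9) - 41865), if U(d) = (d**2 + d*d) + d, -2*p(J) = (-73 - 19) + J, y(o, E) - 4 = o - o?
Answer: -2127312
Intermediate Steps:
y(o, E) = 4 (y(o, E) = 4 + (o - o) = 4 + 0 = 4)
p(J) = 46 - J/2 (p(J) = -((-73 - 19) + J)/2 = -(-92 + J)/2 = 46 - J/2)
U(d) = d + 2*d**2 (U(d) = (d**2 + d**2) + d = 2*d**2 + d = d + 2*d**2)
(p(-2) + y(-214, -120))*(U(-9) - 41865) = ((46 - 1/2*(-2)) + 4)*(-9*(1 + 2*(-9)) - 41865) = ((46 + 1) + 4)*(-9*(1 - 18) - 41865) = (47 + 4)*(-9*(-17) - 41865) = 51*(153 - 41865) = 51*(-41712) = -2127312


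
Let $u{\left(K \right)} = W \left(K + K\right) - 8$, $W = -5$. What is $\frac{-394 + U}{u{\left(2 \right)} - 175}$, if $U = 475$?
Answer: $- \frac{81}{203} \approx -0.39901$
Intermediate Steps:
$u{\left(K \right)} = -8 - 10 K$ ($u{\left(K \right)} = - 5 \left(K + K\right) - 8 = - 5 \cdot 2 K - 8 = - 10 K - 8 = -8 - 10 K$)
$\frac{-394 + U}{u{\left(2 \right)} - 175} = \frac{-394 + 475}{\left(-8 - 20\right) - 175} = \frac{81}{\left(-8 - 20\right) - 175} = \frac{81}{-28 - 175} = \frac{81}{-203} = 81 \left(- \frac{1}{203}\right) = - \frac{81}{203}$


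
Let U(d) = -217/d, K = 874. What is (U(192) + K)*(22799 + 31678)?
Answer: 3043284969/64 ≈ 4.7551e+7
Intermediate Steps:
(U(192) + K)*(22799 + 31678) = (-217/192 + 874)*(22799 + 31678) = (-217*1/192 + 874)*54477 = (-217/192 + 874)*54477 = (167591/192)*54477 = 3043284969/64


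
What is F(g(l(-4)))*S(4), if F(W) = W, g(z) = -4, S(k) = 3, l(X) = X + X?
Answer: -12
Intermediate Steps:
l(X) = 2*X
F(g(l(-4)))*S(4) = -4*3 = -12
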